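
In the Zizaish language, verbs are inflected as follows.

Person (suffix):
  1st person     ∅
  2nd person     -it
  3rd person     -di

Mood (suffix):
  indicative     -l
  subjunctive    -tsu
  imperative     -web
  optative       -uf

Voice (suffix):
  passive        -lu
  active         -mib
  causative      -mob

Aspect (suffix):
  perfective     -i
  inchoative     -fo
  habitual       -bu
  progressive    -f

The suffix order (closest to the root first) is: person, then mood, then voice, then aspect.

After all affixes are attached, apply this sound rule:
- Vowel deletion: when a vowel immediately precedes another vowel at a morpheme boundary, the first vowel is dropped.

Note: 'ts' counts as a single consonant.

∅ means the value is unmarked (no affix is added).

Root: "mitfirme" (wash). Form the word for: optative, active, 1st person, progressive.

mitfirmufmibf

person = 1st person: zero marking, form stays mitfirme.
Attach mood optative -uf → mitfirmeuf.
Attach voice active -mib → mitfirmeufmib.
Attach aspect progressive -f → mitfirmeufmibf.
Apply vowel deletion: mitfirmeufmibf → mitfirmufmibf.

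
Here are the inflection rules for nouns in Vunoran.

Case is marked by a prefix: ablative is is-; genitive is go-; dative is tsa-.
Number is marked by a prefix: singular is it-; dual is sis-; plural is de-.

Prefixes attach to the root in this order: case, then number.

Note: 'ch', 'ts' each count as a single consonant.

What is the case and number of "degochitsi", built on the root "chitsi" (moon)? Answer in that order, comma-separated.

genitive, plural

Segment: de-go-chitsi.
case: go- → genitive.
number: de- → plural.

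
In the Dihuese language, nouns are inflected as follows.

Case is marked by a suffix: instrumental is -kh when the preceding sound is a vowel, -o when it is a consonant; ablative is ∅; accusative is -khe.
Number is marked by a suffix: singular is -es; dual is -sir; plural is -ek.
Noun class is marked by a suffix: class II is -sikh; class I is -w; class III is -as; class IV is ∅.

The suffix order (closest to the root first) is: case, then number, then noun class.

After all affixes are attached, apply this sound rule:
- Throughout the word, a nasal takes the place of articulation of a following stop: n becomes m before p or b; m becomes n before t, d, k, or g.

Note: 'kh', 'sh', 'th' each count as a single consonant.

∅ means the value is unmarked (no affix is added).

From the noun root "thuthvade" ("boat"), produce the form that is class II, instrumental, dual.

Attach case instrumental -kh (after vowel 'e') → thuthvadekh.
Attach number dual -sir → thuthvadekhsir.
Attach noun class class II -sikh → thuthvadekhsirsikh.
Nasal assimilation: no change.

thuthvadekhsirsikh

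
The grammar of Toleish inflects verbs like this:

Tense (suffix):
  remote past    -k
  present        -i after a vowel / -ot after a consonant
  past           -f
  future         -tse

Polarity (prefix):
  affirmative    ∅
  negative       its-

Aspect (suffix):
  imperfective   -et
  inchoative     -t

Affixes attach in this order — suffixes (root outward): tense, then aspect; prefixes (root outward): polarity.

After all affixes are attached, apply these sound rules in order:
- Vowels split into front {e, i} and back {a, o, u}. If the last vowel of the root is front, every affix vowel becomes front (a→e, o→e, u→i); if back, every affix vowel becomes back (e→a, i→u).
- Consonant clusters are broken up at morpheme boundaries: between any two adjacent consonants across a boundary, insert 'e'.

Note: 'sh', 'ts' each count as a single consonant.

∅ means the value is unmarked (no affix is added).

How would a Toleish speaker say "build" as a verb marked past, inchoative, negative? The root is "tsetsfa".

utsetsetsfafet

Attach tense past -f → tsetsfaf.
Attach polarity negative its- → itstsetsfaf.
Attach aspect inchoative -t → itstsetsfaft.
Apply vowel harmony: itstsetsfaft → utstsetsfaft.
Apply epenthesis: utstsetsfaft → utsetsetsfafet.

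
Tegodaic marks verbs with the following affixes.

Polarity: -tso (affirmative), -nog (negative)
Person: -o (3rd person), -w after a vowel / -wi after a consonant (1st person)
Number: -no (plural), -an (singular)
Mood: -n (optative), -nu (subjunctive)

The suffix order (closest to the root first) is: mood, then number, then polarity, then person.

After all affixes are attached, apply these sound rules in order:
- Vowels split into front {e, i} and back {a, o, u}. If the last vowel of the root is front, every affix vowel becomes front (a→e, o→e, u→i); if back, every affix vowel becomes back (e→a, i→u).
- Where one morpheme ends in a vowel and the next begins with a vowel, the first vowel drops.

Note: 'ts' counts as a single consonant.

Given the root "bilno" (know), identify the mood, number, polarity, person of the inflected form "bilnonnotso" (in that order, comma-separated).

Segment: bilno-n-no-tso-o.
mood: -n → optative.
number: -no → plural.
polarity: -tso → affirmative.
person: -o → 3rd person.

optative, plural, affirmative, 3rd person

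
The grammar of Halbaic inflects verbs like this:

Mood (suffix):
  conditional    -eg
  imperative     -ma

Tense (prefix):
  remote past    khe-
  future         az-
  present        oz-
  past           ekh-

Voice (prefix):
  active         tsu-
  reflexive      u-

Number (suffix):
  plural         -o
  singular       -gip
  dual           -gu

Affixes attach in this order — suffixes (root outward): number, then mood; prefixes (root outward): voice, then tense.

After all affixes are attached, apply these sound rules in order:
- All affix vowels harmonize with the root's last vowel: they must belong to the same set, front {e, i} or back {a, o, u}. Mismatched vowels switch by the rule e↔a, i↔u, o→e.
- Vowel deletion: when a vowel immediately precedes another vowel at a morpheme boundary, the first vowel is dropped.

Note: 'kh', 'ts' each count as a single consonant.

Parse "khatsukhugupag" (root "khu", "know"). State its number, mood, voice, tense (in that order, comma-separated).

singular, conditional, active, remote past

Segment: khe-tsu-khu-gip-eg.
number: -gip → singular.
mood: -eg → conditional.
voice: tsu- → active.
tense: khe- → remote past.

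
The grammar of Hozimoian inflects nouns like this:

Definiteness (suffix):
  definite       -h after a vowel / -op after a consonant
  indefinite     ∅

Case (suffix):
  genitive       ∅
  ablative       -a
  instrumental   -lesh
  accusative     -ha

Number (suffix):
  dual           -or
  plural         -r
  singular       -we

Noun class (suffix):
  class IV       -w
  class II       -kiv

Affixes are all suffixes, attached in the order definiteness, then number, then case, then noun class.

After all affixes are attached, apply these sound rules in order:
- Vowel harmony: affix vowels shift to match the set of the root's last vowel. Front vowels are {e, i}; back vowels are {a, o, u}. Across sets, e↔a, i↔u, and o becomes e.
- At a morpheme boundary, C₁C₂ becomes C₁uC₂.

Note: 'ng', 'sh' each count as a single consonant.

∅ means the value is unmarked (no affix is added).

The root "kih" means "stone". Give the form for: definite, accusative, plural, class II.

Attach definiteness definite -op (after consonant 'h') → kihop.
Attach number plural -r → kihopr.
Attach case accusative -ha → kihoprha.
Attach noun class class II -kiv → kihoprhakiv.
Apply vowel harmony: kihoprhakiv → kiheprhekiv.
Apply epenthesis: kiheprhekiv → kihepuruhekiv.

kihepuruhekiv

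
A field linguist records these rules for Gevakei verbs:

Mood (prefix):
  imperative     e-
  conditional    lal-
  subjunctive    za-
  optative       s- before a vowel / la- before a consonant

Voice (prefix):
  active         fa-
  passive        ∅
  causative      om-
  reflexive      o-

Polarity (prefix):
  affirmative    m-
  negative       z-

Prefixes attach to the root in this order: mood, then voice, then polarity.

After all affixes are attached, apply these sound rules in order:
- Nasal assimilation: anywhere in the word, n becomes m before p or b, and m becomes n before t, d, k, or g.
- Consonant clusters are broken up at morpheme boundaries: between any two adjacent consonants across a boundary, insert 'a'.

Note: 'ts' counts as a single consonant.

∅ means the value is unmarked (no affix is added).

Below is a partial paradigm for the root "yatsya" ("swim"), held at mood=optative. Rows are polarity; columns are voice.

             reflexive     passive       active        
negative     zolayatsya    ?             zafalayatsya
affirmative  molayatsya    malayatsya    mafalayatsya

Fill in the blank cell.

zalayatsya

Attach mood optative la- (before consonant 'y') → layatsya.
voice = passive: zero marking, form stays layatsya.
Attach polarity negative z- → zlayatsya.
Nasal assimilation: no change.
Apply epenthesis: zlayatsya → zalayatsya.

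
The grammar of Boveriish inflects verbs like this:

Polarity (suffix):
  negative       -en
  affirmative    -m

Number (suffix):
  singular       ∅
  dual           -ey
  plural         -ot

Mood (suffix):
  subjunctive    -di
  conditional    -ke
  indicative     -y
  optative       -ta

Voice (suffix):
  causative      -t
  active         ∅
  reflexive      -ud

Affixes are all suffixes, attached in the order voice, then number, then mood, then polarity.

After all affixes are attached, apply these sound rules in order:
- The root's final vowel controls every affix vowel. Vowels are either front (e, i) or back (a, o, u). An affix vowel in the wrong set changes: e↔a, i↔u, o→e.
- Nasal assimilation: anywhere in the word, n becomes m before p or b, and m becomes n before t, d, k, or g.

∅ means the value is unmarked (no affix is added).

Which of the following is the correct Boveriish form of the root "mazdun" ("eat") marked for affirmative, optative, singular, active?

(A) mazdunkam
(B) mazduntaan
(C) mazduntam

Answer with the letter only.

C

voice = active: zero marking, form stays mazdun.
number = singular: zero marking, form stays mazdun.
Attach mood optative -ta → mazdunta.
Attach polarity affirmative -m → mazduntam.
Vowel harmony: no change.
Nasal assimilation: no change.
So the correct form is mazduntam, option (C).
(A) mazdunkam is wrong: it uses conditional instead of optative for mood.
(B) mazduntaan is wrong: it uses negative instead of affirmative for polarity.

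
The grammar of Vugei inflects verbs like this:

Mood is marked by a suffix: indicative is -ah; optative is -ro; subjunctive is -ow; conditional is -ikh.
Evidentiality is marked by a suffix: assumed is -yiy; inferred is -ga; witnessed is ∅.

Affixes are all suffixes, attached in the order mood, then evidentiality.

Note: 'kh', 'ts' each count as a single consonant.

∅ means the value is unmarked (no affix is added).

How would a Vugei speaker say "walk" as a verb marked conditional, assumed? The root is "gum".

Attach mood conditional -ikh → gumikh.
Attach evidentiality assumed -yiy → gumikhyiy.

gumikhyiy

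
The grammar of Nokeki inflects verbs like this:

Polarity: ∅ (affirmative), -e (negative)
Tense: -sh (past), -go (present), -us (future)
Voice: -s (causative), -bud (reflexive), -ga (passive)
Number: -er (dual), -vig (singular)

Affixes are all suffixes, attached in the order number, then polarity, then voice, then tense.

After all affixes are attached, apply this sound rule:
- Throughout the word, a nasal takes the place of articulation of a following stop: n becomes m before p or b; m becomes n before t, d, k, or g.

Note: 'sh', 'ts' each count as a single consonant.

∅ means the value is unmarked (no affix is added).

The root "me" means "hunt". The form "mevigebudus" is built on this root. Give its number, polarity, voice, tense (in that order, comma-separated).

Segment: me-vig-e-bud-us.
number: -vig → singular.
polarity: -e → negative.
voice: -bud → reflexive.
tense: -us → future.

singular, negative, reflexive, future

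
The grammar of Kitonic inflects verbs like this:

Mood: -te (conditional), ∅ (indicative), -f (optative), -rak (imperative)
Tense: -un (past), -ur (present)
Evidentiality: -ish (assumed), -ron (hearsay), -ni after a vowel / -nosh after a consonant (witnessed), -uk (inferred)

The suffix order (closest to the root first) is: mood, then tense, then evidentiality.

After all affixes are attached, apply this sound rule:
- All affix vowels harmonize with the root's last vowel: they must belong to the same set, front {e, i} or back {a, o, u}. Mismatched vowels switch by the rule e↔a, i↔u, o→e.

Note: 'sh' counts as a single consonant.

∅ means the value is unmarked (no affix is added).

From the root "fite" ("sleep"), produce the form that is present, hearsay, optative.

fitefirren

Attach mood optative -f → fitef.
Attach tense present -ur → fitefur.
Attach evidentiality hearsay -ron → fitefurron.
Apply vowel harmony: fitefurron → fitefirren.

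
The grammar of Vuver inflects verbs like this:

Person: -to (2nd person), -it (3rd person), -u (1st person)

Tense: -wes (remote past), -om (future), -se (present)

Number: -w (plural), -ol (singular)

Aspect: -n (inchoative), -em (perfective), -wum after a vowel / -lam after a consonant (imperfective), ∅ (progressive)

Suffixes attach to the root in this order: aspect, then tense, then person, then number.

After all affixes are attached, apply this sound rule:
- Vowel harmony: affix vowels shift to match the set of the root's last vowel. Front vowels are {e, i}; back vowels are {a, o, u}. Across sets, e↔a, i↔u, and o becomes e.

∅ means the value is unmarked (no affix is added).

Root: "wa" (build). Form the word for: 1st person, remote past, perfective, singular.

waamwasuol

Attach aspect perfective -em → waem.
Attach tense remote past -wes → waemwes.
Attach person 1st person -u → waemwesu.
Attach number singular -ol → waemwesuol.
Apply vowel harmony: waemwesuol → waamwasuol.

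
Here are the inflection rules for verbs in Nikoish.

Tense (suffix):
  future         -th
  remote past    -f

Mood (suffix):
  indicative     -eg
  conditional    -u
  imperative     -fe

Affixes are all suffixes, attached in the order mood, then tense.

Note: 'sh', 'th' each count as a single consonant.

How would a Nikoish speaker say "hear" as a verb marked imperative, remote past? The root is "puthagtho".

Attach mood imperative -fe → puthagthofe.
Attach tense remote past -f → puthagthofef.

puthagthofef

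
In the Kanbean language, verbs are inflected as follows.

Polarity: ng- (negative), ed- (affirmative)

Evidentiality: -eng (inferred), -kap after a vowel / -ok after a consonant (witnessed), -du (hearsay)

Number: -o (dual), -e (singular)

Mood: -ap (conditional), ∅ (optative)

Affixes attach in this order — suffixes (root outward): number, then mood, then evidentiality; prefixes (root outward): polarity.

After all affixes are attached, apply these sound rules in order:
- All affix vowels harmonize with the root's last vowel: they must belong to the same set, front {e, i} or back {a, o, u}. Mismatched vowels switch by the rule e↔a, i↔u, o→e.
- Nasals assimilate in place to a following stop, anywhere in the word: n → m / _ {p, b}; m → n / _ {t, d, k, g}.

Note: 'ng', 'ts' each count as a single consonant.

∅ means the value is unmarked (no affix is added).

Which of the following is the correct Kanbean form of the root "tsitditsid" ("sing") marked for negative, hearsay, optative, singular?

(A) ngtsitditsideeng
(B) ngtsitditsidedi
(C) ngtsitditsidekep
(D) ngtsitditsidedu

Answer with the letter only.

Attach number singular -e → tsitditside.
Attach polarity negative ng- → ngtsitditside.
mood = optative: zero marking, form stays ngtsitditside.
Attach evidentiality hearsay -du → ngtsitditsidedu.
Apply vowel harmony: ngtsitditsidedu → ngtsitditsidedi.
Nasal assimilation: no change.
So the correct form is ngtsitditsidedi, option (B).
(A) ngtsitditsideeng is wrong: it uses inferred instead of hearsay for evidentiality.
(D) ngtsitditsidedu is wrong: it fails to apply the sound rule(s).
(C) ngtsitditsidekep is wrong: it uses witnessed instead of hearsay for evidentiality.

B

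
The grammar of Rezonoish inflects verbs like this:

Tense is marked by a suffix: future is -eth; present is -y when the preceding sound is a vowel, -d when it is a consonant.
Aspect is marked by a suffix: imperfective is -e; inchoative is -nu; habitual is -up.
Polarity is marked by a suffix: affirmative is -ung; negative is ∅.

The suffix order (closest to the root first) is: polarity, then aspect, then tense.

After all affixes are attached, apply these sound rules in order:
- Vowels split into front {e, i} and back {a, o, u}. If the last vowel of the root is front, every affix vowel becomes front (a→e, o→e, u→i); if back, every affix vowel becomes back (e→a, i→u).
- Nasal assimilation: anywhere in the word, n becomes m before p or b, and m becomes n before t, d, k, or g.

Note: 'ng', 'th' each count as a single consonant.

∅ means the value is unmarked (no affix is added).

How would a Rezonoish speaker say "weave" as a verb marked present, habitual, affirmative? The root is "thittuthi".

thittuthiingipd

Attach polarity affirmative -ung → thittuthiung.
Attach aspect habitual -up → thittuthiungup.
Attach tense present -d (after consonant 'p') → thittuthiungupd.
Apply vowel harmony: thittuthiungupd → thittuthiingipd.
Nasal assimilation: no change.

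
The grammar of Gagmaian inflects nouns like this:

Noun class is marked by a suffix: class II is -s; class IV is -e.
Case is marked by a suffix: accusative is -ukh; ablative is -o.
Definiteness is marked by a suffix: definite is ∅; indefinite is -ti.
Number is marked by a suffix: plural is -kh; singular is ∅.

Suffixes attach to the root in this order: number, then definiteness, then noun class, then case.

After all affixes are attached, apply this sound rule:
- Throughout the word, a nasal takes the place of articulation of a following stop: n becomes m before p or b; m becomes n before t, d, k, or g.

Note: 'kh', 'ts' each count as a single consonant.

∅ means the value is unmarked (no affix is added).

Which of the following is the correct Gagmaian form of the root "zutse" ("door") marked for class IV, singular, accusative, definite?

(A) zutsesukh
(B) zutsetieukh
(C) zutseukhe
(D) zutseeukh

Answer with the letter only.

D

number = singular: zero marking, form stays zutse.
definiteness = definite: zero marking, form stays zutse.
Attach noun class class IV -e → zutsee.
Attach case accusative -ukh → zutseeukh.
Nasal assimilation: no change.
So the correct form is zutseeukh, option (D).
(C) zutseukhe is wrong: it has the affixes in the wrong order.
(B) zutsetieukh is wrong: it uses indefinite instead of definite for definiteness.
(A) zutsesukh is wrong: it uses class II instead of class IV for noun class.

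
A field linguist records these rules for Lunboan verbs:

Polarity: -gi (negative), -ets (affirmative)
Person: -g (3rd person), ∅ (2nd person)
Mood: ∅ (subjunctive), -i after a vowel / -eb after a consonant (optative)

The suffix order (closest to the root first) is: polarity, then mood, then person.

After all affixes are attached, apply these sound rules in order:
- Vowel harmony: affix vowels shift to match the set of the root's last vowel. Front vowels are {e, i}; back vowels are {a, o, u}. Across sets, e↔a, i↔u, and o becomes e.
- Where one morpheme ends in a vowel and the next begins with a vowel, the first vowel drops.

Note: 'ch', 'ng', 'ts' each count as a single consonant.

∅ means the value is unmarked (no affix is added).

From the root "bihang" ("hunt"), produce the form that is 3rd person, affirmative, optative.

Attach polarity affirmative -ets → bihangets.
Attach mood optative -eb (after consonant 'ts') → bihangetseb.
Attach person 3rd person -g → bihangetsebg.
Apply vowel harmony: bihangetsebg → bihangatsabg.
Vowel deletion: no change.

bihangatsabg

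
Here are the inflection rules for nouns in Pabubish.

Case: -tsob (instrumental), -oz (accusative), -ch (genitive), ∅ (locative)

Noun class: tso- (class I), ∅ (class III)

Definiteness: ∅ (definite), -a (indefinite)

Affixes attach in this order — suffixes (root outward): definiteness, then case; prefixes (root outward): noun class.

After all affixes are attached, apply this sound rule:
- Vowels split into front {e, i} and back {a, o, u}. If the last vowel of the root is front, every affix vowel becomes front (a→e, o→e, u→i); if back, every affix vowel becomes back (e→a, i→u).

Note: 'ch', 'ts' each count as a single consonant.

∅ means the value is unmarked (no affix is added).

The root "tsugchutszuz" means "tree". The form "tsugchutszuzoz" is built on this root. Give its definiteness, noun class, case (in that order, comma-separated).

Segment: tsugchutszuz-oz.
definiteness: ∅ → definite.
noun class: ∅ → class III.
case: -oz → accusative.

definite, class III, accusative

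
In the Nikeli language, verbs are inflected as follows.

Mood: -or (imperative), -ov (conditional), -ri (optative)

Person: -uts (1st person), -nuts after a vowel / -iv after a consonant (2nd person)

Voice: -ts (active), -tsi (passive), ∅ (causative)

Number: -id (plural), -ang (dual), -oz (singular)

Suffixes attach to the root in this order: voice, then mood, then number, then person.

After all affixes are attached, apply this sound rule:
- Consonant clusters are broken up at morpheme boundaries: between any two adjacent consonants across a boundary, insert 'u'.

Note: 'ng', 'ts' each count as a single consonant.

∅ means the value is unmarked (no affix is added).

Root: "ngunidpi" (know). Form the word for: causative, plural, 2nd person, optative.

ngunidpiriidiv

voice = causative: zero marking, form stays ngunidpi.
Attach mood optative -ri → ngunidpiri.
Attach number plural -id → ngunidpiriid.
Attach person 2nd person -iv (after consonant 'd') → ngunidpiriidiv.
Epenthesis: no change.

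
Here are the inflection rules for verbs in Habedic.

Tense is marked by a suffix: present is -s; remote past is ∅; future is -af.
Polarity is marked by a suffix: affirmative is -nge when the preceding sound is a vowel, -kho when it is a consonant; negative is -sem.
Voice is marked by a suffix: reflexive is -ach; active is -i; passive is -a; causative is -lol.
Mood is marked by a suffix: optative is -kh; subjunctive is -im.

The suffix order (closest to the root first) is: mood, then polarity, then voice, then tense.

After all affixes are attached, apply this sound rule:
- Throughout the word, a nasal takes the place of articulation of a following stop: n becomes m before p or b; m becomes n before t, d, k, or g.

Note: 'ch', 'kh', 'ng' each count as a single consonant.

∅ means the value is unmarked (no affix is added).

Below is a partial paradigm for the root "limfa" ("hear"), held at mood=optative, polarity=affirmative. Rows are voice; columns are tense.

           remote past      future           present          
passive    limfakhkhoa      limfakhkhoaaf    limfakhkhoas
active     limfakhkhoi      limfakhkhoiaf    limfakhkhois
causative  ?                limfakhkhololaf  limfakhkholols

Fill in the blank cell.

limfakhkholol

Attach mood optative -kh → limfakh.
Attach polarity affirmative -kho (after consonant 'kh') → limfakhkho.
Attach voice causative -lol → limfakhkholol.
tense = remote past: zero marking, form stays limfakhkholol.
Nasal assimilation: no change.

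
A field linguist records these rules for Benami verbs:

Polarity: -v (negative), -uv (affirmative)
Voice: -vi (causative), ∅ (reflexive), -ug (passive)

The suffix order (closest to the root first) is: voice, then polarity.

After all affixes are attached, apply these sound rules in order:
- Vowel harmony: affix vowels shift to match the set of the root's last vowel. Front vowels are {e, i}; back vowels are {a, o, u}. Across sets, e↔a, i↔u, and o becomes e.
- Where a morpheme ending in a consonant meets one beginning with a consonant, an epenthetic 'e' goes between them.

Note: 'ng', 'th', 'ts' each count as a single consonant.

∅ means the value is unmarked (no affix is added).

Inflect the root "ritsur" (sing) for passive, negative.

ritsurugev

Attach voice passive -ug → ritsurug.
Attach polarity negative -v → ritsurugv.
Vowel harmony: no change.
Apply epenthesis: ritsurugv → ritsurugev.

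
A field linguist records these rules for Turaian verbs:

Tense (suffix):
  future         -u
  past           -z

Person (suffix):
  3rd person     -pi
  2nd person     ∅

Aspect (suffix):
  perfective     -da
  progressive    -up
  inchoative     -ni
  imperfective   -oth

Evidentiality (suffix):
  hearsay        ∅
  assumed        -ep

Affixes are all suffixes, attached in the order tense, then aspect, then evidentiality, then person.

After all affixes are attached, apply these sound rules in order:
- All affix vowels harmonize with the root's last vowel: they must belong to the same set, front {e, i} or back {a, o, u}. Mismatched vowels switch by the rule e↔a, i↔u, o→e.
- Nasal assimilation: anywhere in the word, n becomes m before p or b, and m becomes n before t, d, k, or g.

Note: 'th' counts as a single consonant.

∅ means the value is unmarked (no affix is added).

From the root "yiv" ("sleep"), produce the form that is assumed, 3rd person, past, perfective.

Attach tense past -z → yivz.
Attach aspect perfective -da → yivzda.
Attach evidentiality assumed -ep → yivzdaep.
Attach person 3rd person -pi → yivzdaeppi.
Apply vowel harmony: yivzdaeppi → yivzdeeppi.
Nasal assimilation: no change.

yivzdeeppi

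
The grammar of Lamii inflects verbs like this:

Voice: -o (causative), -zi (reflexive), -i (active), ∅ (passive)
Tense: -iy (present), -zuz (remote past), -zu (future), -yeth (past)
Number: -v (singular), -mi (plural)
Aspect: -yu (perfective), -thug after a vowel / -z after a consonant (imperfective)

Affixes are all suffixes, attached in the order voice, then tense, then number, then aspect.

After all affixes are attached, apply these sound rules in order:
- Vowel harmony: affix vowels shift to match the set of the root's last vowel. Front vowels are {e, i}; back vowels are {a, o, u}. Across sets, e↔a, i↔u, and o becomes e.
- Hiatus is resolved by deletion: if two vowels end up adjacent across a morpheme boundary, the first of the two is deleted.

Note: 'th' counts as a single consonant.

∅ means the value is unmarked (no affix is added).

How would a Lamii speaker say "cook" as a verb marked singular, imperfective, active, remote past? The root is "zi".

zizizvz

Attach voice active -i → zii.
Attach tense remote past -zuz → ziizuz.
Attach number singular -v → ziizuzv.
Attach aspect imperfective -z (after consonant 'v') → ziizuzvz.
Apply vowel harmony: ziizuzvz → ziizizvz.
Apply vowel deletion: ziizizvz → zizizvz.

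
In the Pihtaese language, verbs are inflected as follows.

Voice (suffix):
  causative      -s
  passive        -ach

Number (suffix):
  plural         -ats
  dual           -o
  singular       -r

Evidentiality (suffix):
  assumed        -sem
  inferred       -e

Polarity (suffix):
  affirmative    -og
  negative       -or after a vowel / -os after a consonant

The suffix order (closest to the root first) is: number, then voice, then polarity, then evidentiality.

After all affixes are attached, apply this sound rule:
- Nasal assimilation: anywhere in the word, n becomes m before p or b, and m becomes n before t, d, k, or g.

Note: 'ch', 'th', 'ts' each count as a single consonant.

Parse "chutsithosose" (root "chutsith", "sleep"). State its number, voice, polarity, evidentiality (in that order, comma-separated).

Segment: chutsith-o-s-os-e.
number: -o → dual.
voice: -s → causative.
polarity: -or/os → negative.
evidentiality: -e → inferred.

dual, causative, negative, inferred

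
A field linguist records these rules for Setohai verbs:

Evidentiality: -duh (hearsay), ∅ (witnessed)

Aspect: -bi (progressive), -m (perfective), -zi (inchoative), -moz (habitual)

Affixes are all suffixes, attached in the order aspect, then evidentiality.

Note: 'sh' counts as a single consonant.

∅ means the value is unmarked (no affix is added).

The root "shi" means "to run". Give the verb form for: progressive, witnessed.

shibi

Attach aspect progressive -bi → shibi.
evidentiality = witnessed: zero marking, form stays shibi.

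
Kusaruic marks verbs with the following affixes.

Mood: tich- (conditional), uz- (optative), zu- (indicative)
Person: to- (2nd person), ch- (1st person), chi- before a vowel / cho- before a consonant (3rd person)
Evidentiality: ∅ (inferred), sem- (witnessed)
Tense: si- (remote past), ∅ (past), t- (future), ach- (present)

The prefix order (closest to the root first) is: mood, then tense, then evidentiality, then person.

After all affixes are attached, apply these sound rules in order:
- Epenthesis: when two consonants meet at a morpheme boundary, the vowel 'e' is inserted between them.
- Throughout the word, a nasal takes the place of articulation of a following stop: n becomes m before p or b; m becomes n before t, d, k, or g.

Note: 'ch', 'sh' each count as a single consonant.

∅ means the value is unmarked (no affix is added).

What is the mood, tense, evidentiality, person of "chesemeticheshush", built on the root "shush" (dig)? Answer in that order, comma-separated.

conditional, past, witnessed, 1st person

Segment: ch-sem-tich-shush.
mood: tich- → conditional.
tense: ∅ → past.
evidentiality: sem- → witnessed.
person: ch- → 1st person.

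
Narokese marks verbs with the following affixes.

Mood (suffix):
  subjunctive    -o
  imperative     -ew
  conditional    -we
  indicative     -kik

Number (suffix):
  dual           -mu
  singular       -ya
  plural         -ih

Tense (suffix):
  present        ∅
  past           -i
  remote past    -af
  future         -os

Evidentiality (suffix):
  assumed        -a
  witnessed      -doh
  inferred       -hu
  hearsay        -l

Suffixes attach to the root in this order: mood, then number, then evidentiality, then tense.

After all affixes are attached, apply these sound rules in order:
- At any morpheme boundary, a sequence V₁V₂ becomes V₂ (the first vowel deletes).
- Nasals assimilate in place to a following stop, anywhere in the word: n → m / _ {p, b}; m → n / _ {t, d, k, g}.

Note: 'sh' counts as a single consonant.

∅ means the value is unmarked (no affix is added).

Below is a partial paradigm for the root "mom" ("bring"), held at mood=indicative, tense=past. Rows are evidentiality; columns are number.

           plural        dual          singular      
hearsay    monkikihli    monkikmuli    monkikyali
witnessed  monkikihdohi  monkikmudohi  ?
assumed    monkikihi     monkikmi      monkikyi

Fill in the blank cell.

monkikyadohi

Attach mood indicative -kik → momkik.
Attach number singular -ya → momkikya.
Attach evidentiality witnessed -doh → momkikyadoh.
Attach tense past -i → momkikyadohi.
Vowel deletion: no change.
Apply nasal assimilation: momkikyadohi → monkikyadohi.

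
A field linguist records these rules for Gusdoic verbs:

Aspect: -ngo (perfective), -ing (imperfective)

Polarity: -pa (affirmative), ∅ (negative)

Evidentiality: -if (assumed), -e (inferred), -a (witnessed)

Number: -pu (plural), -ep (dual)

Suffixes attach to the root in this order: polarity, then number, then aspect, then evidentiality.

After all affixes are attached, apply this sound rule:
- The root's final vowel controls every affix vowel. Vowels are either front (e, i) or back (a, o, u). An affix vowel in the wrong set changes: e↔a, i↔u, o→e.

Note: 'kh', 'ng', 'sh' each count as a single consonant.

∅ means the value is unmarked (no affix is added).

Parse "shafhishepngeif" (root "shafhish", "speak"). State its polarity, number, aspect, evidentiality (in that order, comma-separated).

Segment: shafhish-ep-ngo-if.
polarity: ∅ → negative.
number: -ep → dual.
aspect: -ngo → perfective.
evidentiality: -if → assumed.

negative, dual, perfective, assumed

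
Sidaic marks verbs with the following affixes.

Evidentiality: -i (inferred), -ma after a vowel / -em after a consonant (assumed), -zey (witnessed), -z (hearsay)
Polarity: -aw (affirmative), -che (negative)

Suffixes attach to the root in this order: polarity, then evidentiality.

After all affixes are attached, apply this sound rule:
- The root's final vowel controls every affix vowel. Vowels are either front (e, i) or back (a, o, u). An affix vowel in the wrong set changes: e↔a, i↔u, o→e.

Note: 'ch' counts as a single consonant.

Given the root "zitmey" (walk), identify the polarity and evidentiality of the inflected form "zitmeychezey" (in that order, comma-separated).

negative, witnessed

Segment: zitmey-che-zey.
polarity: -che → negative.
evidentiality: -zey → witnessed.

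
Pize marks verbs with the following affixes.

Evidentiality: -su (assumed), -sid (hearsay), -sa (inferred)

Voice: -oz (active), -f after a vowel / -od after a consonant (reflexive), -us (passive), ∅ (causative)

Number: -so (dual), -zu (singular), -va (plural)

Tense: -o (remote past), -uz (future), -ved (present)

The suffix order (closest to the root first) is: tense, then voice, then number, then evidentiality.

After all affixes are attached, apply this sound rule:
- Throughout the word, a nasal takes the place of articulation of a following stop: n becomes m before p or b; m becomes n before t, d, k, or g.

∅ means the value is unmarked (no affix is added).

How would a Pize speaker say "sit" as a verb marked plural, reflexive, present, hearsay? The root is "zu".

Attach tense present -ved → zuved.
Attach voice reflexive -od (after consonant 'd') → zuvedod.
Attach number plural -va → zuvedodva.
Attach evidentiality hearsay -sid → zuvedodvasid.
Nasal assimilation: no change.

zuvedodvasid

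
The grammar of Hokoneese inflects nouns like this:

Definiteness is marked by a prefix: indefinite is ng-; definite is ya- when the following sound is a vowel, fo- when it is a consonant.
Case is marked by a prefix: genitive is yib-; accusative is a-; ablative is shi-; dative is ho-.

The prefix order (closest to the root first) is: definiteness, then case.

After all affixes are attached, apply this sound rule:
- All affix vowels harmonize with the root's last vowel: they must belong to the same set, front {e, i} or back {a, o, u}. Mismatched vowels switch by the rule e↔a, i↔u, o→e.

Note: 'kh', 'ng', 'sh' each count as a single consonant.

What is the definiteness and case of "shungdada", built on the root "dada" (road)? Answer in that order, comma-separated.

Segment: shi-ng-dada.
definiteness: ng- → indefinite.
case: shi- → ablative.

indefinite, ablative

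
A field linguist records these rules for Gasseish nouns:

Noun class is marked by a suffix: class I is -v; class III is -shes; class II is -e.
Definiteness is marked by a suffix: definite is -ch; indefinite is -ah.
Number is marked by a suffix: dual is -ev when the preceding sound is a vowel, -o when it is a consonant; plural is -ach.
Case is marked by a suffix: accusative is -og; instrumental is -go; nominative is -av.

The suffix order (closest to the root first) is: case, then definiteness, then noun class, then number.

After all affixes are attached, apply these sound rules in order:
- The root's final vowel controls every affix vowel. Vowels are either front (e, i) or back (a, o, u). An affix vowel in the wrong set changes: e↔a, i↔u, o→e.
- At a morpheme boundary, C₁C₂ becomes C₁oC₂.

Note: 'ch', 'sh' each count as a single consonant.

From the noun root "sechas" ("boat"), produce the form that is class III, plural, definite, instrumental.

Attach case instrumental -go → sechasgo.
Attach definiteness definite -ch → sechasgoch.
Attach noun class class III -shes → sechasgochshes.
Attach number plural -ach → sechasgochshesach.
Apply vowel harmony: sechasgochshesach → sechasgochshasach.
Apply epenthesis: sechasgochshasach → sechasogochoshasach.

sechasogochoshasach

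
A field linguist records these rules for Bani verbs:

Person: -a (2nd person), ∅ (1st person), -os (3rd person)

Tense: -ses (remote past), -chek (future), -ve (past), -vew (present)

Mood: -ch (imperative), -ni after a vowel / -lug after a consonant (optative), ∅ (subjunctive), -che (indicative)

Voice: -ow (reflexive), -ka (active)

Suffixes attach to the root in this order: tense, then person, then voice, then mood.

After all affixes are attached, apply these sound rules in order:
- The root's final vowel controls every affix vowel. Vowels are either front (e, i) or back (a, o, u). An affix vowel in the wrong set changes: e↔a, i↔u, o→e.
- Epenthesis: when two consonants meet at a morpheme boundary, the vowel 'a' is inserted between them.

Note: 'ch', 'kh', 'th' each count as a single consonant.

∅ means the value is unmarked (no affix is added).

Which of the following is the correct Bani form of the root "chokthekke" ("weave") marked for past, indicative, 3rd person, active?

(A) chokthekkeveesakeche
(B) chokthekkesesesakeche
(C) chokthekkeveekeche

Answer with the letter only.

A

Attach tense past -ve → chokthekkeve.
Attach person 3rd person -os → chokthekkeveos.
Attach voice active -ka → chokthekkeveoska.
Attach mood indicative -che → chokthekkeveoskache.
Apply vowel harmony: chokthekkeveoskache → chokthekkeveeskeche.
Apply epenthesis: chokthekkeveeskeche → chokthekkeveesakeche.
So the correct form is chokthekkeveesakeche, option (A).
(B) chokthekkesesesakeche is wrong: it uses remote past instead of past for tense.
(C) chokthekkeveekeche is wrong: it uses 2nd person instead of 3rd person for person.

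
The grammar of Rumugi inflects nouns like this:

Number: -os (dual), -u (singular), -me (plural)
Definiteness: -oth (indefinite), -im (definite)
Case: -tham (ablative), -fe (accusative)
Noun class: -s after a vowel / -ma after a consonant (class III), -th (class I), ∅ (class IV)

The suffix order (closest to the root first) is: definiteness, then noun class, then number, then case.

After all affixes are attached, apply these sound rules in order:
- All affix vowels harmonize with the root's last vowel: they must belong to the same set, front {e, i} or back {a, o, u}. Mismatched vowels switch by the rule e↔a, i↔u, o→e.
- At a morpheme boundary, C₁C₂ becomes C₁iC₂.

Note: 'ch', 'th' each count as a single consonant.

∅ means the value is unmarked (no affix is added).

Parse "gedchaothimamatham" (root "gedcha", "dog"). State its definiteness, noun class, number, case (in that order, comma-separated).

Segment: gedcha-oth-ma-me-tham.
definiteness: -oth → indefinite.
noun class: -s/ma → class III.
number: -me → plural.
case: -tham → ablative.

indefinite, class III, plural, ablative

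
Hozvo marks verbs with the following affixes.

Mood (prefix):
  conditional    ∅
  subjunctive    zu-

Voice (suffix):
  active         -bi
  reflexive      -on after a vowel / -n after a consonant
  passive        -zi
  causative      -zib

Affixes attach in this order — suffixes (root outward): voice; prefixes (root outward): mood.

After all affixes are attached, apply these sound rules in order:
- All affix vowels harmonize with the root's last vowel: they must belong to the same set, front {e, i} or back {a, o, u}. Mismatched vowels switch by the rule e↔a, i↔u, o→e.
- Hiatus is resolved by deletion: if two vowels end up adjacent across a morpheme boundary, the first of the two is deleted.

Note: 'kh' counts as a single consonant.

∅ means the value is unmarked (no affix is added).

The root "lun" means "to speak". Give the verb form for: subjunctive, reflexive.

Attach voice reflexive -n (after consonant 'n') → lunn.
Attach mood subjunctive zu- → zulunn.
Vowel harmony: no change.
Vowel deletion: no change.

zulunn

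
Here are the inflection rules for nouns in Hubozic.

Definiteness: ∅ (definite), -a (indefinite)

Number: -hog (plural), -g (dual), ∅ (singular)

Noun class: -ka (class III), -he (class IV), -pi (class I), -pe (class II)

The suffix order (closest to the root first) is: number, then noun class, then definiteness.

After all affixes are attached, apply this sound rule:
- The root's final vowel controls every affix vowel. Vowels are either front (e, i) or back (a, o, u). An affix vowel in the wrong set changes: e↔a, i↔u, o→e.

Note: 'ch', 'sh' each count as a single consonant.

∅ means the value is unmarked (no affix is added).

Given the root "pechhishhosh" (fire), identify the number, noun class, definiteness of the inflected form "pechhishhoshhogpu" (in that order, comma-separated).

plural, class I, definite

Segment: pechhishhosh-hog-pi.
number: -hog → plural.
noun class: -pi → class I.
definiteness: ∅ → definite.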